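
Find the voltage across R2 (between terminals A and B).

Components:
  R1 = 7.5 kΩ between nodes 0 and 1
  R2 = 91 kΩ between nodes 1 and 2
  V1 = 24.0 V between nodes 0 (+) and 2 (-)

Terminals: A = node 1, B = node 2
R1 and R2 are in series across V1 (node 0 → node 1 → node 2), and the output A–B is taken across R2, so this is a voltage divider.
Series current: I = V1/(R1 + R2) = 24/(7500 + 91000) = 24/98500 = 0.0002437 A
V_R2 = I × R2 = V1 × R2/(R1 + R2) = 24 × 91000/98500 = 22.17 V

Final answer: 22.17 V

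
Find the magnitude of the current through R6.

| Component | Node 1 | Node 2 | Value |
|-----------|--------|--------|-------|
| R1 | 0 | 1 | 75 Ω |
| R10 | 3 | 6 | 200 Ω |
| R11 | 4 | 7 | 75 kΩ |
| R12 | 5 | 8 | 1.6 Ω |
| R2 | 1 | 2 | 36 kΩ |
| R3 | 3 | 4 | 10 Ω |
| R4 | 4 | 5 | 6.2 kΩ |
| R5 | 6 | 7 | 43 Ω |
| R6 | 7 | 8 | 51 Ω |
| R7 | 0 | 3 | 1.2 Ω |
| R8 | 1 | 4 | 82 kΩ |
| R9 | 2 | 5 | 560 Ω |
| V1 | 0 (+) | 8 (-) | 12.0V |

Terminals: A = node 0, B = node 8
Nodal analysis, taking node 8 as the 0 V reference.
Source V1 fixes V_0 = 12 V.
KCL at each unknown node (sum of currents leaving = 0; resistances in Ω):
  Node 1: (V_1 - 12)/75 + (V_1 - V_2)/36000 + (V_1 - V_4)/82000 = 0
  Node 2: (V_2 - V_1)/36000 + (V_2 - V_5)/560 = 0
  Node 3: (V_3 - V_4)/10 + (V_3 - 12)/1.2 + (V_3 - V_6)/200 = 0
  Node 4: (V_4 - V_3)/10 + (V_4 - V_5)/6200 + (V_4 - V_1)/82000 + (V_4 - V_7)/75000 = 0
  Node 5: (V_5 - V_4)/6200 + (V_5 - V_2)/560 + (V_5 - 0)/1.6 = 0
  Node 6: (V_6 - V_7)/43 + (V_6 - V_3)/200 = 0
  Node 7: (V_7 - V_6)/43 + (V_7 - 0)/51 + (V_7 - V_4)/75000 = 0
Collecting terms (coefficients in siemens):
  0.01337·V_1 - 0.00002778·V_2 - 0.0000122·V_4 = 0.16
  0.001813·V_2 - 0.00002778·V_1 - 0.001786·V_5 = 0
  0.9383·V_3 - 0.1·V_4 - 0.005·V_6 = 10
  0.1002·V_4 - 0.0000122·V_1 - 0.1·V_3 - 0.0001613·V_5 - 0.00001333·V_7 = 0
  0.6269·V_5 - 0.001786·V_2 - 0.0001613·V_4 = 0
  0.02826·V_6 - 0.005·V_3 - 0.02326·V_7 = 0
  0.04288·V_7 - 0.00001333·V_4 - 0.02326·V_6 = 0
Solving these 7 simultaneous equations (Gaussian elimination) gives:
  V_1 = 11.98 V, V_2 = 0.187 V, V_3 = 11.95 V, V_4 = 11.93 V
  V_5 = 0.003601 V, V_6 = 3.825 V, V_7 = 2.078 V
I_R6 = (V_7 - V_8)/R6 = (2.078 - 0)/51 = 0.04075 A
|I_R6| = 0.04075 A

Final answer: |I_R6| = 0.04075 A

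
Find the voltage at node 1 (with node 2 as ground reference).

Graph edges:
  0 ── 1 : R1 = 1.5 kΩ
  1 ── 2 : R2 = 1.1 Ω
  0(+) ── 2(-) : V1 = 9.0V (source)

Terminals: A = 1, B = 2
Nodal analysis, taking node 2 as the 0 V reference.
Source V1 fixes V_0 = 9 V.
KCL at each unknown node (sum of currents leaving = 0; resistances in Ω):
  Node 1: (V_1 - 9)/1500 + (V_1 - 0)/1.1 = 0
Collecting terms: 0.9098 × V_1 = 0.006  =>  V_1 = 0.006595 V
The requested potential is V_1 = 0.006595 V.

Final answer: V_1 = 0.006595 V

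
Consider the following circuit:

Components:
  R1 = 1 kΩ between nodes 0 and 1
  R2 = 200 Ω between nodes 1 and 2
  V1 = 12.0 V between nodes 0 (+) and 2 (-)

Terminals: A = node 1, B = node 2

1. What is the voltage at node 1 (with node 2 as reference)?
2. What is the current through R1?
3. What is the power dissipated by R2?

Nodal analysis, taking node 2 as the 0 V reference.
Source V1 fixes V_0 = 12 V.
KCL at each unknown node (sum of currents leaving = 0; resistances in Ω):
  Node 1: (V_1 - 12)/1000 + (V_1 - 0)/200 = 0
Collecting terms: 0.006 × V_1 = 0.012  =>  V_1 = 2 V
Part 1:
  Read off the nodal solution: V_1 = 2 V
Part 2:
  I_R1 = (V_0 - V_1)/R1 = (12 - 2)/1000 = 0.01 A
  Magnitude: I_R1 = 0.01 A
Part 3:
  I_R2 = (V_1 - V_2)/R2 = (2 - 0)/200 = 0.01 A
  P_R2 = I_R2² × R2 = (0.01)² × 200 = 0.02 W

Final answers:
1. V_1 = 2 V
2. I_R1 = 0.01 A
3. P_R2 = 0.02 W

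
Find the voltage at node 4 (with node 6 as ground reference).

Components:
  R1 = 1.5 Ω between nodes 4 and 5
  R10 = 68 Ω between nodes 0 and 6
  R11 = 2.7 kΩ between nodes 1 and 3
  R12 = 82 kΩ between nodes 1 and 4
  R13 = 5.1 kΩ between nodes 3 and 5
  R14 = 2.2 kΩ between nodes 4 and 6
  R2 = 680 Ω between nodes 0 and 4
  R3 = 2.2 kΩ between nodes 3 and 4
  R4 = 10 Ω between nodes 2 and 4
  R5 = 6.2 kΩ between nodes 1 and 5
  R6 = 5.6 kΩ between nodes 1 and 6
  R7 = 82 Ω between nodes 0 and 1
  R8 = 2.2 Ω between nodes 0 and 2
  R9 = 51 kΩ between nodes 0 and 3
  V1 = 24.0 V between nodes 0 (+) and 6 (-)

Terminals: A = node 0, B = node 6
Nodal analysis, taking node 6 as the 0 V reference.
Source V1 fixes V_0 = 24 V.
KCL at each unknown node (sum of currents leaving = 0; resistances in Ω):
  Node 1: (V_1 - V_5)/6200 + (V_1 - 0)/5600 + (V_1 - 24)/82 + (V_1 - V_3)/2700 + (V_1 - V_4)/82000 = 0
  Node 2: (V_2 - V_4)/10 + (V_2 - 24)/2.2 = 0
  Node 3: (V_3 - V_4)/2200 + (V_3 - 24)/51000 + (V_3 - V_1)/2700 + (V_3 - V_5)/5100 = 0
  Node 4: (V_4 - V_5)/1.5 + (V_4 - 24)/680 + (V_4 - V_3)/2200 + (V_4 - V_2)/10 + (V_4 - V_1)/82000 + (V_4 - 0)/2200 = 0
  Node 5: (V_5 - V_4)/1.5 + (V_5 - V_1)/6200 + (V_5 - V_3)/5100 = 0
Collecting terms (coefficients in siemens):
  0.01292·V_1 - 0.0003704·V_3 - 0.0000122·V_4 - 0.0001613·V_5 = 0.2927
  0.5545·V_2 - 0.1·V_4 = 10.91
  0.001041·V_3 - 0.0003704·V_1 - 0.0004545·V_4 - 0.0001961·V_5 = 0.0004706
  0.7691·V_4 - 0.0000122·V_1 - 0.1·V_2 - 0.0004545·V_3 - 0.6667·V_5 = 0.03529
  0.667·V_5 - 0.0001613·V_1 - 0.0001961·V_3 - 0.6667·V_4 = 0
Solving these 5 simultaneous equations (Gaussian elimination) gives:
  V_1 = 23.66 V, V_2 = 23.98 V, V_3 = 23.8 V, V_4 = 23.87 V
  V_5 = 23.87 V
The requested potential is V_4 = 23.87 V.

Final answer: V_4 = 23.87 V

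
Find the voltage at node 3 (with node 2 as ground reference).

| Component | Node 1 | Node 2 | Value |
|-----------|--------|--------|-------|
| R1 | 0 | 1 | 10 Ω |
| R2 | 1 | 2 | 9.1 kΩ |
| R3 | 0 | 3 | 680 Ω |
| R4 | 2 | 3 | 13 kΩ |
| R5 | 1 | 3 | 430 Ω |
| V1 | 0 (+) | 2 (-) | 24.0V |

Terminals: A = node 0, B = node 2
Nodal analysis, taking node 2 as the 0 V reference.
Source V1 fixes V_0 = 24 V.
KCL at each unknown node (sum of currents leaving = 0; resistances in Ω):
  Node 1: (V_1 - 24)/10 + (V_1 - 0)/9100 + (V_1 - V_3)/430 = 0
  Node 3: (V_3 - 24)/680 + (V_3 - 0)/13000 + (V_3 - V_1)/430 = 0
Collecting terms (coefficients in siemens):
  0.1024·V_1 - 0.002326·V_3 = 2.4
  0.003873·V_3 - 0.002326·V_1 = 0.03529
Determinant D = (0.1024)(0.003873) - (-0.002326)(-0.002326) = 0.0003913
V_1 = [(2.4)(0.003873) - (-0.002326)(0.03529)]/D = 23.96 V
V_3 = [(0.1024)(0.03529) - (2.4)(-0.002326)]/D = 23.5 V
The requested potential is V_3 = 23.5 V.

Final answer: V_3 = 23.5 V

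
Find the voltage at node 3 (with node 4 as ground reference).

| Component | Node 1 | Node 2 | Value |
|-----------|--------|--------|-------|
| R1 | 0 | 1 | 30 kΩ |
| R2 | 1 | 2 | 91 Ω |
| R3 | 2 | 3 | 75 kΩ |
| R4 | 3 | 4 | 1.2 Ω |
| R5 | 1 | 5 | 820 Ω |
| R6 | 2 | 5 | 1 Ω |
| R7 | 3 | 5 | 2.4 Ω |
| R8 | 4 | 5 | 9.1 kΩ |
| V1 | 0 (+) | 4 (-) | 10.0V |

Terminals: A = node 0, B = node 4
Nodal analysis, taking node 4 as the 0 V reference.
Source V1 fixes V_0 = 10 V.
KCL at each unknown node (sum of currents leaving = 0; resistances in Ω):
  Node 1: (V_1 - 10)/30000 + (V_1 - V_2)/91 + (V_1 - V_5)/820 = 0
  Node 2: (V_2 - V_1)/91 + (V_2 - V_3)/75000 + (V_2 - V_5)/1 = 0
  Node 3: (V_3 - V_2)/75000 + (V_3 - 0)/1.2 + (V_3 - V_5)/2.4 = 0
  Node 5: (V_5 - V_1)/820 + (V_5 - V_2)/1 + (V_5 - V_3)/2.4 + (V_5 - 0)/9100 = 0
Collecting terms (coefficients in siemens):
  0.01224·V_1 - 0.01099·V_2 - 0.00122·V_5 = 0.0003333
  1.011·V_2 - 0.01099·V_1 - 0.00001333·V_3 - 1·V_5 = 0
  1.25·V_3 - 0.00001333·V_2 - 0.4167·V_5 = 0
  1.418·V_5 - 0.00122·V_1 - 1·V_2 - 0.4167·V_3 = 0
Solving these 4 simultaneous equations (Gaussian elimination) gives:
  V_1 = 0.02869 V, V_2 = 0.001495 V, V_3 = 0.0003987 V, V_5 = 0.001196 V
The requested potential is V_3 = 0.0003987 V.

Final answer: V_3 = 0.0003987 V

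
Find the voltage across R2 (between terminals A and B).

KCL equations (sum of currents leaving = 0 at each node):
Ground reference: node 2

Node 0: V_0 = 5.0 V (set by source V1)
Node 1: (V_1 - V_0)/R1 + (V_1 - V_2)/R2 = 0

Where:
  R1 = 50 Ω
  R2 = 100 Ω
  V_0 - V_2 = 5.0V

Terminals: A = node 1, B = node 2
R1 and R2 are in series across V1 (node 0 → node 1 → node 2), and the output A–B is taken across R2, so this is a voltage divider.
Series current: I = V1/(R1 + R2) = 5/(50 + 100) = 5/150 = 0.03333 A
V_R2 = I × R2 = V1 × R2/(R1 + R2) = 5 × 100/150 = 3.333 V

Final answer: 3.333 V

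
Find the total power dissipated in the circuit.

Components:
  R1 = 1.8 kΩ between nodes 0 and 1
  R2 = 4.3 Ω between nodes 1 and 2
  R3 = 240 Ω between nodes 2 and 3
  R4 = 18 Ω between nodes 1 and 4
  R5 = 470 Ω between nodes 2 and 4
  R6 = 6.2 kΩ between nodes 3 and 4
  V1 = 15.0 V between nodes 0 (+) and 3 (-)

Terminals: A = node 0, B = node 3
Nodal analysis, taking node 3 as the 0 V reference.
Source V1 fixes V_0 = 15 V.
KCL at each unknown node (sum of currents leaving = 0; resistances in Ω):
  Node 1: (V_1 - 15)/1800 + (V_1 - V_2)/4.3 + (V_1 - V_4)/18 = 0
  Node 2: (V_2 - V_1)/4.3 + (V_2 - 0)/240 + (V_2 - V_4)/470 = 0
  Node 4: (V_4 - V_1)/18 + (V_4 - V_2)/470 + (V_4 - 0)/6200 = 0
Collecting terms (coefficients in siemens):
  0.2887·V_1 - 0.2326·V_2 - 0.05556·V_4 = 0.008333
  0.2389·V_2 - 0.2326·V_1 - 0.002128·V_4 = 0
  0.05784·V_4 - 0.05556·V_1 - 0.002128·V_2 = 0
Solving these 3 simultaneous equations (Gaussian elimination) gives:
  V_1 = 1.732 V, V_2 = 1.702 V, V_4 = 1.727 V
Power in each resistor, P = (ΔV)²/R:
  P_R1 = (15 - 1.732)²/1800 = 0.09779 W
  P_R2 = (1.732 - 1.702)²/4.3 = 0.0002132 W
  P_R3 = (1.702 - 0)²/240 = 0.01207 W
  P_R4 = (1.732 - 1.727)²/18 = 0.000001963 W
  P_R5 = (1.702 - 1.727)²/470 = 0.00000126 W
  P_R6 = (0 - 1.727)²/6200 = 0.0004808 W
P_total = P_R1 + P_R2 + P_R3 + P_R4 + P_R5 + P_R6 = 0.1106 W

Final answer: 0.1106 W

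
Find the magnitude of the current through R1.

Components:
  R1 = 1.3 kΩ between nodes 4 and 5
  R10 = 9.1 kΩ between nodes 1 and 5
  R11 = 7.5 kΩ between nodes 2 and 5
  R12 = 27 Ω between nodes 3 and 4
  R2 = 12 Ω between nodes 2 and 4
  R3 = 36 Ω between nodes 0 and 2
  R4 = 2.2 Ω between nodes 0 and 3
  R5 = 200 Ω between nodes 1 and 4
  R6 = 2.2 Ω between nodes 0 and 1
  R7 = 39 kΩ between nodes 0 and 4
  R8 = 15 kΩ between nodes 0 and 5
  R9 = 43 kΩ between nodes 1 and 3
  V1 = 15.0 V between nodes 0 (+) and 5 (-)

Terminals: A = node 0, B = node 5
Nodal analysis, taking node 5 as the 0 V reference.
Source V1 fixes V_0 = 15 V.
KCL at each unknown node (sum of currents leaving = 0; resistances in Ω):
  Node 1: (V_1 - V_4)/200 + (V_1 - 15)/2.2 + (V_1 - V_3)/43000 + (V_1 - 0)/9100 = 0
  Node 2: (V_2 - V_4)/12 + (V_2 - 15)/36 + (V_2 - 0)/7500 = 0
  Node 3: (V_3 - 15)/2.2 + (V_3 - V_1)/43000 + (V_3 - V_4)/27 = 0
  Node 4: (V_4 - 0)/1300 + (V_4 - V_2)/12 + (V_4 - V_1)/200 + (V_4 - 15)/39000 + (V_4 - V_3)/27 = 0
Collecting terms (coefficients in siemens):
  0.4597·V_1 - 0.00002326·V_3 - 0.005·V_4 = 6.818
  0.1112·V_2 - 0.08333·V_4 = 0.4167
  0.4916·V_3 - 0.00002326·V_1 - 0.03704·V_4 = 6.818
  0.1262·V_4 - 0.005·V_1 - 0.08333·V_2 - 0.03704·V_3 = 0.0003846
Solving these 4 simultaneous equations (Gaussian elimination) gives:
  V_1 = 14.99 V, V_2 = 14.82 V, V_3 = 14.98 V, V_4 = 14.79 V
I_R1 = (V_4 - V_5)/R1 = (14.79 - 0)/1300 = 0.01137 A
|I_R1| = 0.01137 A

Final answer: |I_R1| = 0.01137 A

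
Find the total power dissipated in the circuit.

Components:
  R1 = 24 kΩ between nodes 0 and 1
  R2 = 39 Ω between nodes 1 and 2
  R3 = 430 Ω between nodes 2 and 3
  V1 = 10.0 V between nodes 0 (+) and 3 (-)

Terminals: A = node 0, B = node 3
Nodal analysis, taking node 3 as the 0 V reference.
Source V1 fixes V_0 = 10 V.
KCL at each unknown node (sum of currents leaving = 0; resistances in Ω):
  Node 1: (V_1 - 10)/24000 + (V_1 - V_2)/39 = 0
  Node 2: (V_2 - V_1)/39 + (V_2 - 0)/430 = 0
Collecting terms (coefficients in siemens):
  0.02568·V_1 - 0.02564·V_2 = 0.0004167
  0.02797·V_2 - 0.02564·V_1 = 0
Determinant D = (0.02568)(0.02797) - (-0.02564)(-0.02564) = 0.0000608
V_1 = [(0.0004167)(0.02797) - (-0.02564)(0)]/D = 0.1917 V
V_2 = [(0.02568)(0) - (0.0004167)(-0.02564)]/D = 0.1757 V
Power in each resistor, P = (ΔV)²/R:
  P_R1 = (10 - 0.1917)²/24000 = 0.004008 W
  P_R2 = (0.1917 - 0.1757)²/39 = 0.000006514 W
  P_R3 = (0.1757 - 0)²/430 = 0.00007182 W
P_total = P_R1 + P_R2 + P_R3 = 0.004087 W

Final answer: 0.004087 W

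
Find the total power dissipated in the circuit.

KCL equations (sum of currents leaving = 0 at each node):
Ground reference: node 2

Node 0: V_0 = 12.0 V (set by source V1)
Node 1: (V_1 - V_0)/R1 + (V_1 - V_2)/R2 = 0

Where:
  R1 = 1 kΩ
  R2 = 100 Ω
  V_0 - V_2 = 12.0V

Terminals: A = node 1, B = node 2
Nodal analysis, taking node 2 as the 0 V reference.
Source V1 fixes V_0 = 12 V.
KCL at each unknown node (sum of currents leaving = 0; resistances in Ω):
  Node 1: (V_1 - 12)/1000 + (V_1 - 0)/100 = 0
Collecting terms: 0.011 × V_1 = 0.012  =>  V_1 = 1.091 V
Power in each resistor, P = (ΔV)²/R:
  P_R1 = (12 - 1.091)²/1000 = 0.119 W
  P_R2 = (1.091 - 0)²/100 = 0.0119 W
P_total = P_R1 + P_R2 = 0.1309 W

Final answer: 0.1309 W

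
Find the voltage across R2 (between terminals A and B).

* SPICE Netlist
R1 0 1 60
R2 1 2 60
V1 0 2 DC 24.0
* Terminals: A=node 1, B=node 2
R1 and R2 are in series across V1 (node 0 → node 1 → node 2), and the output A–B is taken across R2, so this is a voltage divider.
Series current: I = V1/(R1 + R2) = 24/(60 + 60) = 24/120 = 0.2 A
V_R2 = I × R2 = V1 × R2/(R1 + R2) = 24 × 60/120 = 12 V

Final answer: 12 V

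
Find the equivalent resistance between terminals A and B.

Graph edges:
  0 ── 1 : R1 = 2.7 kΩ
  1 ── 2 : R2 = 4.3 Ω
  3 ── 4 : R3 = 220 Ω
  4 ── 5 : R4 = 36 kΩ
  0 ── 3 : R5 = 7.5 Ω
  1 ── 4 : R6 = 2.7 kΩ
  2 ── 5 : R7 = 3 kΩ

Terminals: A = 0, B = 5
The network is not a plain series/parallel combination. Inject a 1 A test current into terminal A (node 0) and return it from terminal B (node 5); then R_eq = V_A / (1 A).
Nodal analysis, taking node 5 as the 0 V reference.
Current source I_test pushes 1 A into node 0 and draws it out of node 5.
KCL at each unknown node (sum of currents leaving = 0; resistances in Ω):
  Node 0: (V_0 - V_1)/2700 + (V_0 - V_3)/7.5 - 1 = 0
  Node 1: (V_1 - V_0)/2700 + (V_1 - V_2)/4.3 + (V_1 - V_4)/2700 = 0
  Node 2: (V_2 - V_1)/4.3 + (V_2 - 0)/3000 = 0
  Node 3: (V_3 - V_0)/7.5 + (V_3 - V_4)/220 = 0
  Node 4: (V_4 - V_1)/2700 + (V_4 - V_3)/220 + (V_4 - 0)/36000 = 0
Collecting terms (coefficients in siemens):
  0.1337·V_0 - 0.0003704·V_1 - 0.1333·V_3 = 1
  0.2333·V_1 - 0.0003704·V_0 - 0.2326·V_2 - 0.0003704·V_4 = 0
  0.2329·V_2 - 0.2326·V_1 = 0
  0.1379·V_3 - 0.1333·V_0 - 0.004545·V_4 = 0
  0.004944·V_4 - 0.0003704·V_1 - 0.004545·V_3 = 0
Solving these 5 simultaneous equations (Gaussian elimination) gives:
  V_0 = 3951 V, V_1 = 2685 V, V_2 = 2681 V, V_3 = 3947 V
  V_4 = 3831 V
R_eq = V_0 / 1 A = 3951 Ω = 3.951 kΩ

Final answer: 3.951 kΩ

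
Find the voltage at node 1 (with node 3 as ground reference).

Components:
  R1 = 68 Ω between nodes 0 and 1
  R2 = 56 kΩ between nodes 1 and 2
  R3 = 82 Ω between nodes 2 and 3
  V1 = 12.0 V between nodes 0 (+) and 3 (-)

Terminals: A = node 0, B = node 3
Nodal analysis, taking node 3 as the 0 V reference.
Source V1 fixes V_0 = 12 V.
KCL at each unknown node (sum of currents leaving = 0; resistances in Ω):
  Node 1: (V_1 - 12)/68 + (V_1 - V_2)/56000 = 0
  Node 2: (V_2 - V_1)/56000 + (V_2 - 0)/82 = 0
Collecting terms (coefficients in siemens):
  0.01472·V_1 - 0.00001786·V_2 = 0.1765
  0.01221·V_2 - 0.00001786·V_1 = 0
Determinant D = (0.01472)(0.01221) - (-0.00001786)(-0.00001786) = 0.0001798
V_1 = [(0.1765)(0.01221) - (-0.00001786)(0)]/D = 11.99 V
V_2 = [(0.01472)(0) - (0.1765)(-0.00001786)]/D = 0.01752 V
The requested potential is V_1 = 11.99 V.

Final answer: V_1 = 11.99 V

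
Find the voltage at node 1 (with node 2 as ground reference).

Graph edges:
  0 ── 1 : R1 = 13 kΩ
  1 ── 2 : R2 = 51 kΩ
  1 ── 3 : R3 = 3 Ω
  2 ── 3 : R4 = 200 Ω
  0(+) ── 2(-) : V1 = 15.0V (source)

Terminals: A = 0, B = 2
Nodal analysis, taking node 2 as the 0 V reference.
Source V1 fixes V_0 = 15 V.
KCL at each unknown node (sum of currents leaving = 0; resistances in Ω):
  Node 1: (V_1 - 15)/13000 + (V_1 - 0)/51000 + (V_1 - V_3)/3 = 0
  Node 3: (V_3 - V_1)/3 + (V_3 - 0)/200 = 0
Collecting terms (coefficients in siemens):
  0.3334·V_1 - 0.3333·V_3 = 0.001154
  0.3383·V_3 - 0.3333·V_1 = 0
Determinant D = (0.3334)(0.3383) - (-0.3333)(-0.3333) = 0.001699
V_1 = [(0.001154)(0.3383) - (-0.3333)(0)]/D = 0.2297 V
V_3 = [(0.3334)(0) - (0.001154)(-0.3333)]/D = 0.2263 V
The requested potential is V_1 = 0.2297 V.

Final answer: V_1 = 0.2297 V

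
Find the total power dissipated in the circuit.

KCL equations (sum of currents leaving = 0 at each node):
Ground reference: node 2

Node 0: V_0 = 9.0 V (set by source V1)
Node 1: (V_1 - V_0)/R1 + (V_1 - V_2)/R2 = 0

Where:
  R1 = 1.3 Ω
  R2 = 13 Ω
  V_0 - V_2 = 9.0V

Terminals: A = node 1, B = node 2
Nodal analysis, taking node 2 as the 0 V reference.
Source V1 fixes V_0 = 9 V.
KCL at each unknown node (sum of currents leaving = 0; resistances in Ω):
  Node 1: (V_1 - 9)/1.3 + (V_1 - 0)/13 = 0
Collecting terms: 0.8462 × V_1 = 6.923  =>  V_1 = 8.182 V
Power in each resistor, P = (ΔV)²/R:
  P_R1 = (9 - 8.182)²/1.3 = 0.5149 W
  P_R2 = (8.182 - 0)²/13 = 5.149 W
P_total = P_R1 + P_R2 = 5.664 W

Final answer: 5.664 W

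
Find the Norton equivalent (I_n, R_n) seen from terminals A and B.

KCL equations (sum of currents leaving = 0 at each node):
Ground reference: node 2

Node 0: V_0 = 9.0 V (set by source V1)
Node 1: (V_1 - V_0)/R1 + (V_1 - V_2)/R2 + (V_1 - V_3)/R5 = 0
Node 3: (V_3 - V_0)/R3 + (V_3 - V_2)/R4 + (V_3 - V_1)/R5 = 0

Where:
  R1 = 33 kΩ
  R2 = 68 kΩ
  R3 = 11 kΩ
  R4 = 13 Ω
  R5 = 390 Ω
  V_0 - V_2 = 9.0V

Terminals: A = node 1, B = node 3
Find the Thévenin equivalent first; then I_n = V_th/R_th and R_n = R_th.
Step 1 — V_th is the open-circuit voltage V_A - V_B (nothing connected across the terminals).
Nodal analysis, taking node 2 as the 0 V reference.
Source V1 fixes V_0 = 9 V.
KCL at each unknown node (sum of currents leaving = 0; resistances in Ω):
  Node 1: (V_1 - 9)/33000 + (V_1 - 0)/68000 + (V_1 - V_3)/390 = 0
  Node 3: (V_3 - 9)/11000 + (V_3 - 0)/13 + (V_3 - V_1)/390 = 0
Collecting terms (coefficients in siemens):
  0.002609·V_1 - 0.002564·V_3 = 0.0002727
  0.07958·V_3 - 0.002564·V_1 = 0.0008182
Determinant D = (0.002609)(0.07958) - (-0.002564)(-0.002564) = 0.0002011
V_1 = [(0.0002727)(0.07958) - (-0.002564)(0.0008182)]/D = 0.1184 V
V_3 = [(0.002609)(0.0008182) - (0.0002727)(-0.002564)]/D = 0.0141 V
V_th = V_1 - V_3 = 0.1184 - 0.0141 = 0.1043 V
Step 2 — R_th: zero the source — replace V1 by a short circuit (node 2 merges into node 0) — and find the resistance seen between A (node 1) and B (node 3).
Reduce the network between node 1 (A) and node 3 (B) by series/parallel combination:
  Rp1 = R1 ‖ R2 (parallel, both between nodes 0 and 1) = 1/(1/33000 + 1/68000) = 22220 Ω
  Rp2 = R3 ‖ R4 (parallel, both between nodes 0 and 3) = 1/(1/11000 + 1/13) = 12.98 Ω
  Rs1 = Rp1 + Rp2 (series, joined only at node 0) = 22220 + 12.98 = 22230 Ω
  Rp3 = R5 ‖ Rs1 (parallel, both between nodes 1 and 3) = 1/(1/390 + 1/22230) = 383.3 Ω
R_th = 383.3 Ω
I_n = V_th/R_th = 0.1043/383.3 = 0.0002721 A, and R_n = R_th = 383.3 Ω

Final answer: I_n = 0.0002721 A, R_n = 383.3 Ω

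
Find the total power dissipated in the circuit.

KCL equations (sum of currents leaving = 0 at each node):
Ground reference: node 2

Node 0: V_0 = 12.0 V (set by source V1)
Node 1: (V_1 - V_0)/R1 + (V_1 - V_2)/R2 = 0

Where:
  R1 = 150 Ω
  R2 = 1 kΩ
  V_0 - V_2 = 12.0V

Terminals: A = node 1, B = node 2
Nodal analysis, taking node 2 as the 0 V reference.
Source V1 fixes V_0 = 12 V.
KCL at each unknown node (sum of currents leaving = 0; resistances in Ω):
  Node 1: (V_1 - 12)/150 + (V_1 - 0)/1000 = 0
Collecting terms: 0.007667 × V_1 = 0.08  =>  V_1 = 10.43 V
Power in each resistor, P = (ΔV)²/R:
  P_R1 = (12 - 10.43)²/150 = 0.01633 W
  P_R2 = (10.43 - 0)²/1000 = 0.1089 W
P_total = P_R1 + P_R2 = 0.1252 W

Final answer: 0.1252 W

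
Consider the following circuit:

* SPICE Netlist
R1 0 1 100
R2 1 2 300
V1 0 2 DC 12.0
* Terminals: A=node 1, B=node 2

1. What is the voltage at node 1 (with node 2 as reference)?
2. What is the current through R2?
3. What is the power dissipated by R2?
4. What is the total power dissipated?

Nodal analysis, taking node 2 as the 0 V reference.
Source V1 fixes V_0 = 12 V.
KCL at each unknown node (sum of currents leaving = 0; resistances in Ω):
  Node 1: (V_1 - 12)/100 + (V_1 - 0)/300 = 0
Collecting terms: 0.01333 × V_1 = 0.12  =>  V_1 = 9 V
Part 1:
  Read off the nodal solution: V_1 = 9 V
Part 2:
  I_R2 = (V_1 - V_2)/R2 = (9 - 0)/300 = 0.03 A
  Magnitude: I_R2 = 0.03 A
Part 3:
  I_R2 = (V_1 - V_2)/R2 = (9 - 0)/300 = 0.03 A
  P_R2 = I_R2² × R2 = (0.03)² × 300 = 0.27 W
Part 4:
  Power in each resistor, P = (ΔV)²/R:
    P_R1 = (12 - 9)²/100 = 0.09 W
    P_R2 = (9 - 0)²/300 = 0.27 W
  P_total = P_R1 + P_R2 = 0.36 W

Final answers:
1. V_1 = 9 V
2. I_R2 = 0.03 A
3. P_R2 = 0.27 W
4. P_total = 0.36 W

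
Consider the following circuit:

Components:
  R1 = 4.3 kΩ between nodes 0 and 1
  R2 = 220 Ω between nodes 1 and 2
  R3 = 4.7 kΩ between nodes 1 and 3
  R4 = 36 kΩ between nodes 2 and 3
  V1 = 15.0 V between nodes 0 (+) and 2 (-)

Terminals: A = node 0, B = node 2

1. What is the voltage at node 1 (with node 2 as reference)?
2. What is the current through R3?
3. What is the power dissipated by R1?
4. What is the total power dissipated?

Nodal analysis, taking node 2 as the 0 V reference.
Source V1 fixes V_0 = 15 V.
KCL at each unknown node (sum of currents leaving = 0; resistances in Ω):
  Node 1: (V_1 - 15)/4300 + (V_1 - 0)/220 + (V_1 - V_3)/4700 = 0
  Node 3: (V_3 - V_1)/4700 + (V_3 - 0)/36000 = 0
Collecting terms (coefficients in siemens):
  0.004991·V_1 - 0.0002128·V_3 = 0.003488
  0.0002405·V_3 - 0.0002128·V_1 = 0
Determinant D = (0.004991)(0.0002405) - (-0.0002128)(-0.0002128) = 0.000001155
V_1 = [(0.003488)(0.0002405) - (-0.0002128)(0)]/D = 0.7264 V
V_3 = [(0.004991)(0) - (0.003488)(-0.0002128)]/D = 0.6425 V
Part 1:
  Read off the nodal solution: V_1 = 0.7264 V
Part 2:
  I_R3 = (V_1 - V_3)/R3 = (0.7264 - 0.6425)/4700 = 0.00001785 A
  Magnitude: I_R3 = 0.00001785 A
Part 3:
  I_R1 = (V_0 - V_1)/R1 = (15 - 0.7264)/4300 = 0.003319 A
  P_R1 = I_R1² × R1 = (0.003319)² × 4300 = 0.04738 W
Part 4:
  Power in each resistor, P = (ΔV)²/R:
    P_R1 = (15 - 0.7264)²/4300 = 0.04738 W
    P_R2 = (0.7264 - 0)²/220 = 0.002398 W
    P_R3 = (0.7264 - 0.6425)²/4700 = 0.000001497 W
    P_R4 = (0 - 0.6425)²/36000 = 0.00001147 W
  P_total = P_R1 + P_R2 + P_R3 + P_R4 = 0.04979 W

Final answers:
1. V_1 = 0.7264 V
2. I_R3 = 1.785e-05 A
3. P_R1 = 0.04738 W
4. P_total = 0.04979 W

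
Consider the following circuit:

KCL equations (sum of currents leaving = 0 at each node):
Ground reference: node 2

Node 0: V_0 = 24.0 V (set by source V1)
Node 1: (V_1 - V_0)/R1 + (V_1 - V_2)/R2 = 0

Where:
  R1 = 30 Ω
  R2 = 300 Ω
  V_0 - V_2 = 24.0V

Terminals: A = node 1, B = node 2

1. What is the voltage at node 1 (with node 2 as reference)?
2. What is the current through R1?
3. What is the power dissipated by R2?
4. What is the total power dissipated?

Nodal analysis, taking node 2 as the 0 V reference.
Source V1 fixes V_0 = 24 V.
KCL at each unknown node (sum of currents leaving = 0; resistances in Ω):
  Node 1: (V_1 - 24)/30 + (V_1 - 0)/300 = 0
Collecting terms: 0.03667 × V_1 = 0.8  =>  V_1 = 21.82 V
Part 1:
  Read off the nodal solution: V_1 = 21.82 V
Part 2:
  I_R1 = (V_0 - V_1)/R1 = (24 - 21.82)/30 = 0.07273 A
  Magnitude: I_R1 = 0.07273 A
Part 3:
  I_R2 = (V_1 - V_2)/R2 = (21.82 - 0)/300 = 0.07273 A
  P_R2 = I_R2² × R2 = (0.07273)² × 300 = 1.587 W
Part 4:
  Power in each resistor, P = (ΔV)²/R:
    P_R1 = (24 - 21.82)²/30 = 0.1587 W
    P_R2 = (21.82 - 0)²/300 = 1.587 W
  P_total = P_R1 + P_R2 = 1.745 W

Final answers:
1. V_1 = 21.82 V
2. I_R1 = 0.07273 A
3. P_R2 = 1.587 W
4. P_total = 1.745 W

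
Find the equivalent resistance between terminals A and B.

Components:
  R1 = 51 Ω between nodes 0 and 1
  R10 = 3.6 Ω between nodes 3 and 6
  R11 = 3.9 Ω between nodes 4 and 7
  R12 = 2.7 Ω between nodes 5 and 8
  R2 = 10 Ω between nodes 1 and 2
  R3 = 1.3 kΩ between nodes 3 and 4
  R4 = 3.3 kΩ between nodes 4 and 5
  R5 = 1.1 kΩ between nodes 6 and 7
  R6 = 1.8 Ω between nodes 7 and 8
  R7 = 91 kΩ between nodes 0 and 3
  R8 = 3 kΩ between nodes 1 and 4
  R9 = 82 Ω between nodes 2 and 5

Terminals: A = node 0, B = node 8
The network is not a plain series/parallel combination. Inject a 1 A test current into terminal A (node 0) and return it from terminal B (node 8); then R_eq = V_A / (1 A).
Nodal analysis, taking node 8 as the 0 V reference.
Current source I_test pushes 1 A into node 0 and draws it out of node 8.
KCL at each unknown node (sum of currents leaving = 0; resistances in Ω):
  Node 0: (V_0 - V_1)/51 + (V_0 - V_3)/91000 - 1 = 0
  Node 1: (V_1 - V_0)/51 + (V_1 - V_2)/10 + (V_1 - V_4)/3000 = 0
  Node 2: (V_2 - V_1)/10 + (V_2 - V_5)/82 = 0
  Node 3: (V_3 - V_0)/91000 + (V_3 - V_4)/1300 + (V_3 - V_6)/3.6 = 0
  Node 4: (V_4 - V_1)/3000 + (V_4 - V_3)/1300 + (V_4 - V_5)/3300 + (V_4 - V_7)/3.9 = 0
  Node 5: (V_5 - V_2)/82 + (V_5 - V_4)/3300 + (V_5 - 0)/2.7 = 0
  Node 6: (V_6 - V_3)/3.6 + (V_6 - V_7)/1100 = 0
  Node 7: (V_7 - V_4)/3.9 + (V_7 - V_6)/1100 + (V_7 - 0)/1.8 = 0
Collecting terms (coefficients in siemens):
  0.01962·V_0 - 0.01961·V_1 - 0.00001099·V_3 = 1
  0.1199·V_1 - 0.01961·V_0 - 0.1·V_2 - 0.0003333·V_4 = 0
  0.1122·V_2 - 0.1·V_1 - 0.0122·V_5 = 0
  0.2786·V_3 - 0.00001099·V_0 - 0.0007692·V_4 - 0.2778·V_6 = 0
  0.2578·V_4 - 0.0003333·V_1 - 0.0007692·V_3 - 0.000303·V_5 - 0.2564·V_7 = 0
  0.3829·V_5 - 0.0122·V_2 - 0.000303·V_4 = 0
  0.2787·V_6 - 0.2778·V_3 - 0.0009091·V_7 = 0
  0.8129·V_7 - 0.2564·V_4 - 0.0009091·V_6 = 0
Solving these 8 simultaneous equations (Gaussian elimination) gives:
  V_0 = 142.6 V, V_1 = 91.66 V, V_2 = 81.98 V, V_3 = 1.045 V
  V_4 = 0.1834 V, V_5 = 2.611 V, V_6 = 1.041 V, V_7 = 0.05901 V
R_eq = V_0 / 1 A = 142.6 Ω

Final answer: 142.6 Ω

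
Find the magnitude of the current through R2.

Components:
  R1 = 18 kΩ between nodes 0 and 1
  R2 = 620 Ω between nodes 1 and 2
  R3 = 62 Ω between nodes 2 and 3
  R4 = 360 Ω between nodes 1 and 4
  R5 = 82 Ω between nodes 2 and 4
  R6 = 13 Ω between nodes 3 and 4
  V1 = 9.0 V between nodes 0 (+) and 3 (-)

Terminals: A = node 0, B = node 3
Nodal analysis, taking node 3 as the 0 V reference.
Source V1 fixes V_0 = 9 V.
KCL at each unknown node (sum of currents leaving = 0; resistances in Ω):
  Node 1: (V_1 - 9)/18000 + (V_1 - V_2)/620 + (V_1 - V_4)/360 = 0
  Node 2: (V_2 - V_1)/620 + (V_2 - 0)/62 + (V_2 - V_4)/82 = 0
  Node 4: (V_4 - V_1)/360 + (V_4 - V_2)/82 + (V_4 - 0)/13 = 0
Collecting terms (coefficients in siemens):
  0.004446·V_1 - 0.001613·V_2 - 0.002778·V_4 = 0.0005
  0.02994·V_2 - 0.001613·V_1 - 0.0122·V_4 = 0
  0.0919·V_4 - 0.002778·V_1 - 0.0122·V_2 = 0
Solving these 3 simultaneous equations (Gaussian elimination) gives:
  V_1 = 0.1184 V, V_2 = 0.008283 V, V_4 = 0.004678 V
I_R2 = (V_1 - V_2)/R2 = (0.1184 - 0.008283)/620 = 0.0001776 A
|I_R2| = 0.0001776 A

Final answer: |I_R2| = 0.0001776 A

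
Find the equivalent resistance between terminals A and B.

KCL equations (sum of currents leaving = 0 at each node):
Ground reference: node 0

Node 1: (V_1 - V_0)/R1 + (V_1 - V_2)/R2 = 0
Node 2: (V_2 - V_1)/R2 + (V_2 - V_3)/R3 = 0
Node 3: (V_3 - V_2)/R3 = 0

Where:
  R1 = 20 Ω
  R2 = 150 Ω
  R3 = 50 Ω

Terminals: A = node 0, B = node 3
Reduce the network between node 0 (A) and node 3 (B) by series/parallel combination:
  Rs1 = R1 + R2 (series, joined only at node 1) = 20 + 150 = 170 Ω
  Rs2 = R3 + Rs1 (series, joined only at node 2) = 50 + 170 = 220 Ω
R_eq = 220 Ω

Final answer: 220 Ω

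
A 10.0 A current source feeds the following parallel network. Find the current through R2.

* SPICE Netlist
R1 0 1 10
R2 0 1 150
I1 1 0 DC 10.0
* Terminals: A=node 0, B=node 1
All resistors sit directly between nodes 0 and 1, so they are in parallel and share one voltage V; the full source current 10 A splits among them.
1/R_par = 1/10 + 1/150 = 0.1067 S  =>  R_par = 9.375 Ω
V = I × R_par = 10 × 9.375 = 93.75 V
I_R2 = V/R2 = 93.75/150 = 0.625 A

Final answer: 0.625 A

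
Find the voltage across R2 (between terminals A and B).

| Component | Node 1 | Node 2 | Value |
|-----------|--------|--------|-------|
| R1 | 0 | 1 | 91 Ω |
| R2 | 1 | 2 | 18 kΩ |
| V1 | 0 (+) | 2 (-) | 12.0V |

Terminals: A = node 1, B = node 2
R1 and R2 are in series across V1 (node 0 → node 1 → node 2), and the output A–B is taken across R2, so this is a voltage divider.
Series current: I = V1/(R1 + R2) = 12/(91 + 18000) = 12/18090 = 0.0006633 A
V_R2 = I × R2 = V1 × R2/(R1 + R2) = 12 × 18000/18090 = 11.94 V

Final answer: 11.94 V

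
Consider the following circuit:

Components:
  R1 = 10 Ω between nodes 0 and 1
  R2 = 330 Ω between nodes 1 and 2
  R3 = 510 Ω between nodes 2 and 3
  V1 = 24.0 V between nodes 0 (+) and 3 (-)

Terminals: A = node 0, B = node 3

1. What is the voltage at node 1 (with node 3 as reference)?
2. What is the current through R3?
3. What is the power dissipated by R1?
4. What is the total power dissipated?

Nodal analysis, taking node 3 as the 0 V reference.
Source V1 fixes V_0 = 24 V.
KCL at each unknown node (sum of currents leaving = 0; resistances in Ω):
  Node 1: (V_1 - 24)/10 + (V_1 - V_2)/330 = 0
  Node 2: (V_2 - V_1)/330 + (V_2 - 0)/510 = 0
Collecting terms (coefficients in siemens):
  0.103·V_1 - 0.00303·V_2 = 2.4
  0.004991·V_2 - 0.00303·V_1 = 0
Determinant D = (0.103)(0.004991) - (-0.00303)(-0.00303) = 0.0005051
V_1 = [(2.4)(0.004991) - (-0.00303)(0)]/D = 23.72 V
V_2 = [(0.103)(0) - (2.4)(-0.00303)]/D = 14.4 V
Part 1:
  Read off the nodal solution: V_1 = 23.72 V
Part 2:
  I_R3 = (V_2 - V_3)/R3 = (14.4 - 0)/510 = 0.02824 A
  Magnitude: I_R3 = 0.02824 A
Part 3:
  I_R1 = (V_0 - V_1)/R1 = (24 - 23.72)/10 = 0.02824 A
  P_R1 = I_R1² × R1 = (0.02824)² × 10 = 0.007972 W
Part 4:
  Power in each resistor, P = (ΔV)²/R:
    P_R1 = (24 - 23.72)²/10 = 0.007972 W
    P_R2 = (23.72 - 14.4)²/330 = 0.2631 W
    P_R3 = (14.4 - 0)²/510 = 0.4066 W
  P_total = P_R1 + P_R2 + P_R3 = 0.6776 W

Final answers:
1. V_1 = 23.72 V
2. I_R3 = 0.02824 A
3. P_R1 = 0.007972 W
4. P_total = 0.6776 W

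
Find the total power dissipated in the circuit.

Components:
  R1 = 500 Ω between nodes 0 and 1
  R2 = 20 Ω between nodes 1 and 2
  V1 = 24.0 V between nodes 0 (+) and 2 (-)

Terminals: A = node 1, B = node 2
Nodal analysis, taking node 2 as the 0 V reference.
Source V1 fixes V_0 = 24 V.
KCL at each unknown node (sum of currents leaving = 0; resistances in Ω):
  Node 1: (V_1 - 24)/500 + (V_1 - 0)/20 = 0
Collecting terms: 0.052 × V_1 = 0.048  =>  V_1 = 0.9231 V
Power in each resistor, P = (ΔV)²/R:
  P_R1 = (24 - 0.9231)²/500 = 1.065 W
  P_R2 = (0.9231 - 0)²/20 = 0.0426 W
P_total = P_R1 + P_R2 = 1.108 W

Final answer: 1.108 W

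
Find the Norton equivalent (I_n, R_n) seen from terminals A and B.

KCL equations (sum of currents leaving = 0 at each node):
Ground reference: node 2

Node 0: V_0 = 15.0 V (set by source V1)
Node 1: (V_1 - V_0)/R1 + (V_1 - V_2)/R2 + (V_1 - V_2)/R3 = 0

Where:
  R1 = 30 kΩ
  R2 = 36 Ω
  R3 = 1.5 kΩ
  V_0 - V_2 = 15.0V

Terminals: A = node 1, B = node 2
Find the Thévenin equivalent first; then I_n = V_th/R_th and R_n = R_th.
Step 1 — V_th is the open-circuit voltage V_A - V_B (nothing connected across the terminals).
Nodal analysis, taking node 2 as the 0 V reference.
Source V1 fixes V_0 = 15 V.
KCL at each unknown node (sum of currents leaving = 0; resistances in Ω):
  Node 1: (V_1 - 15)/30000 + (V_1 - 0)/36 + (V_1 - 0)/1500 = 0
Collecting terms: 0.02848 × V_1 = 0.0005  =>  V_1 = 0.01756 V
V_th = V_1 - V_2 = 0.01756 - 0 = 0.01756 V
Step 2 — R_th: zero the source — replace V1 by a short circuit (node 2 merges into node 0) — and find the resistance seen between A (node 1) and B (node 0).
Reduce the network between node 1 (A) and node 0 (B) by series/parallel combination:
  Rp1 = R1 ‖ R2 ‖ R3 (parallel, all between nodes 0 and 1) = 1/(1/30000 + 1/36 + 1/1500) = 35.12 Ω
R_th = 35.12 Ω
I_n = V_th/R_th = 0.01756/35.12 = 0.0005 A, and R_n = R_th = 35.12 Ω

Final answer: I_n = 0.0005 A, R_n = 35.12 Ω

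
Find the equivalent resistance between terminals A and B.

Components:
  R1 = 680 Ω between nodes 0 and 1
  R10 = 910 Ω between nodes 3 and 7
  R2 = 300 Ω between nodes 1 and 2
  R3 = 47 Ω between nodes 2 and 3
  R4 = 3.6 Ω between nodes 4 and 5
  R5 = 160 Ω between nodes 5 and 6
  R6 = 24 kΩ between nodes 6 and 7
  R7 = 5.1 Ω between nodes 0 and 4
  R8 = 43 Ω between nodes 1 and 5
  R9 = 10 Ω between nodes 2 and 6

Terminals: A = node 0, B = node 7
The network is not a plain series/parallel combination. Inject a 1 A test current into terminal A (node 0) and return it from terminal B (node 7); then R_eq = V_A / (1 A).
Nodal analysis, taking node 7 as the 0 V reference.
Current source I_test pushes 1 A into node 0 and draws it out of node 7.
KCL at each unknown node (sum of currents leaving = 0; resistances in Ω):
  Node 0: (V_0 - V_1)/680 + (V_0 - V_4)/5.1 - 1 = 0
  Node 1: (V_1 - V_0)/680 + (V_1 - V_2)/300 + (V_1 - V_5)/43 = 0
  Node 2: (V_2 - V_1)/300 + (V_2 - V_3)/47 + (V_2 - V_6)/10 = 0
  Node 3: (V_3 - V_2)/47 + (V_3 - 0)/910 = 0
  Node 4: (V_4 - V_0)/5.1 + (V_4 - V_5)/3.6 = 0
  Node 5: (V_5 - V_1)/43 + (V_5 - V_4)/3.6 + (V_5 - V_6)/160 = 0
  Node 6: (V_6 - V_2)/10 + (V_6 - V_5)/160 + (V_6 - 0)/24000 = 0
Collecting terms (coefficients in siemens):
  0.1975·V_0 - 0.001471·V_1 - 0.1961·V_4 = 1
  0.02806·V_1 - 0.001471·V_0 - 0.003333·V_2 - 0.02326·V_5 = 0
  0.1246·V_2 - 0.003333·V_1 - 0.02128·V_3 - 0.1·V_6 = 0
  0.02238·V_3 - 0.02128·V_2 = 0
  0.4739·V_4 - 0.1961·V_0 - 0.2778·V_5 = 0
  0.3073·V_5 - 0.02326·V_1 - 0.2778·V_4 - 0.00625·V_6 = 0
  0.1063·V_6 - 0.1·V_2 - 0.00625·V_5 = 0
Solving these 7 simultaneous equations (Gaussian elimination) gives:
  V_0 = 1041 V, V_1 = 1020 V, V_2 = 920.1 V, V_3 = 874.9 V
  V_4 = 1037 V, V_5 = 1033 V, V_6 = 926.3 V
R_eq = V_0 / 1 A = 1041 Ω = 1.041 kΩ

Final answer: 1.041 kΩ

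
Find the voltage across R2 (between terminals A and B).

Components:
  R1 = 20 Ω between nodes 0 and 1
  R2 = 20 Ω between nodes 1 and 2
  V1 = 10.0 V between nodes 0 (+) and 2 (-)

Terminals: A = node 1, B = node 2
R1 and R2 are in series across V1 (node 0 → node 1 → node 2), and the output A–B is taken across R2, so this is a voltage divider.
Series current: I = V1/(R1 + R2) = 10/(20 + 20) = 10/40 = 0.25 A
V_R2 = I × R2 = V1 × R2/(R1 + R2) = 10 × 20/40 = 5 V

Final answer: 5 V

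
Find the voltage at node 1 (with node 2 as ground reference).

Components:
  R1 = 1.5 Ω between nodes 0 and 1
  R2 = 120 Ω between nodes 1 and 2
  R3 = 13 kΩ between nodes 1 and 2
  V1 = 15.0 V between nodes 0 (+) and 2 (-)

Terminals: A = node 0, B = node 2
Nodal analysis, taking node 2 as the 0 V reference.
Source V1 fixes V_0 = 15 V.
KCL at each unknown node (sum of currents leaving = 0; resistances in Ω):
  Node 1: (V_1 - 15)/1.5 + (V_1 - 0)/120 + (V_1 - 0)/13000 = 0
Collecting terms: 0.6751 × V_1 = 10  =>  V_1 = 14.81 V
The requested potential is V_1 = 14.81 V.

Final answer: V_1 = 14.81 V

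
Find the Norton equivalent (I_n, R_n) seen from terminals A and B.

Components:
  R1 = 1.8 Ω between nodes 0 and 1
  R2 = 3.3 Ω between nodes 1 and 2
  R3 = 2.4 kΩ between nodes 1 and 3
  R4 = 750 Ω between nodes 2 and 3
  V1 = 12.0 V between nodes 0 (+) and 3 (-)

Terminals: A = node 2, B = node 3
Find the Thévenin equivalent first; then I_n = V_th/R_th and R_n = R_th.
Step 1 — V_th is the open-circuit voltage V_A - V_B (nothing connected across the terminals).
Nodal analysis, taking node 3 as the 0 V reference.
Source V1 fixes V_0 = 12 V.
KCL at each unknown node (sum of currents leaving = 0; resistances in Ω):
  Node 1: (V_1 - 12)/1.8 + (V_1 - V_2)/3.3 + (V_1 - 0)/2400 = 0
  Node 2: (V_2 - V_1)/3.3 + (V_2 - 0)/750 = 0
Collecting terms (coefficients in siemens):
  0.859·V_1 - 0.303·V_2 = 6.667
  0.3044·V_2 - 0.303·V_1 = 0
Determinant D = (0.859)(0.3044) - (-0.303)(-0.303) = 0.1696
V_1 = [(6.667)(0.3044) - (-0.303)(0)]/D = 11.96 V
V_2 = [(0.859)(0) - (6.667)(-0.303)]/D = 11.91 V
V_th = V_2 - V_3 = 11.91 - 0 = 11.91 V
Step 2 — R_th: zero the source — replace V1 by a short circuit (node 3 merges into node 0) — and find the resistance seen between A (node 2) and B (node 0).
Reduce the network between node 2 (A) and node 0 (B) by series/parallel combination:
  Rp1 = R1 ‖ R3 (parallel, both between nodes 0 and 1) = 1/(1/1.8 + 1/2400) = 1.799 Ω
  Rs1 = R2 + Rp1 (series, joined only at node 1) = 3.3 + 1.799 = 5.099 Ω
  Rp2 = R4 ‖ Rs1 (parallel, both between nodes 0 and 2) = 1/(1/750 + 1/5.099) = 5.064 Ω
R_th = 5.064 Ω
I_n = V_th/R_th = 11.91/5.064 = 2.352 A, and R_n = R_th = 5.064 Ω

Final answer: I_n = 2.352 A, R_n = 5.064 Ω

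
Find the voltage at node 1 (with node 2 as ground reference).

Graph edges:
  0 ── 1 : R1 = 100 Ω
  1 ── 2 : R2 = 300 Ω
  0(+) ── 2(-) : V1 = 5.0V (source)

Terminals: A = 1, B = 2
Nodal analysis, taking node 2 as the 0 V reference.
Source V1 fixes V_0 = 5 V.
KCL at each unknown node (sum of currents leaving = 0; resistances in Ω):
  Node 1: (V_1 - 5)/100 + (V_1 - 0)/300 = 0
Collecting terms: 0.01333 × V_1 = 0.05  =>  V_1 = 3.75 V
The requested potential is V_1 = 3.75 V.

Final answer: V_1 = 3.75 V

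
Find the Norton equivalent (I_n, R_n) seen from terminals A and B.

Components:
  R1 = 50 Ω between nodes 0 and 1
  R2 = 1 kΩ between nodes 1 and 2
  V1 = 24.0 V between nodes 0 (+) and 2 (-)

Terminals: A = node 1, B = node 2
Find the Thévenin equivalent first; then I_n = V_th/R_th and R_n = R_th.
Step 1 — V_th is the open-circuit voltage V_A - V_B (nothing connected across the terminals).
Nodal analysis, taking node 2 as the 0 V reference.
Source V1 fixes V_0 = 24 V.
KCL at each unknown node (sum of currents leaving = 0; resistances in Ω):
  Node 1: (V_1 - 24)/50 + (V_1 - 0)/1000 = 0
Collecting terms: 0.021 × V_1 = 0.48  =>  V_1 = 22.86 V
V_th = V_1 - V_2 = 22.86 - 0 = 22.86 V
Step 2 — R_th: zero the source — replace V1 by a short circuit (node 2 merges into node 0) — and find the resistance seen between A (node 1) and B (node 0).
Reduce the network between node 1 (A) and node 0 (B) by series/parallel combination:
  Rp1 = R1 ‖ R2 (parallel, both between nodes 0 and 1) = 1/(1/50 + 1/1000) = 47.62 Ω
R_th = 47.62 Ω
I_n = V_th/R_th = 22.86/47.62 = 0.48 A, and R_n = R_th = 47.62 Ω

Final answer: I_n = 0.48 A, R_n = 47.62 Ω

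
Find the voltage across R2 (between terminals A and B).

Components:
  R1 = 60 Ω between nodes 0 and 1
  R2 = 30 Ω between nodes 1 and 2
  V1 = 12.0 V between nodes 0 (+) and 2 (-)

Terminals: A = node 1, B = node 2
R1 and R2 are in series across V1 (node 0 → node 1 → node 2), and the output A–B is taken across R2, so this is a voltage divider.
Series current: I = V1/(R1 + R2) = 12/(60 + 30) = 12/90 = 0.1333 A
V_R2 = I × R2 = V1 × R2/(R1 + R2) = 12 × 30/90 = 4 V

Final answer: 4 V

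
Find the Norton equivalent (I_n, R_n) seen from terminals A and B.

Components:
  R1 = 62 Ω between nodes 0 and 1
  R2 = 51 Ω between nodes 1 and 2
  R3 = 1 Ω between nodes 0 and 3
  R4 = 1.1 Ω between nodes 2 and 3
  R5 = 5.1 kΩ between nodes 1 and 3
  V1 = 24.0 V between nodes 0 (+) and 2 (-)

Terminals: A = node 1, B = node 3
Find the Thévenin equivalent first; then I_n = V_th/R_th and R_n = R_th.
Step 1 — V_th is the open-circuit voltage V_A - V_B (nothing connected across the terminals).
Nodal analysis, taking node 2 as the 0 V reference.
Source V1 fixes V_0 = 24 V.
KCL at each unknown node (sum of currents leaving = 0; resistances in Ω):
  Node 1: (V_1 - 24)/62 + (V_1 - 0)/51 + (V_1 - V_3)/5100 = 0
  Node 3: (V_3 - 24)/1 + (V_3 - 0)/1.1 + (V_3 - V_1)/5100 = 0
Collecting terms (coefficients in siemens):
  0.03593·V_1 - 0.0001961·V_3 = 0.3871
  1.909·V_3 - 0.0001961·V_1 = 24
Determinant D = (0.03593)(1.909) - (-0.0001961)(-0.0001961) = 0.06861
V_1 = [(0.3871)(1.909) - (-0.0001961)(24)]/D = 10.84 V
V_3 = [(0.03593)(24) - (0.3871)(-0.0001961)]/D = 12.57 V
V_th = V_1 - V_3 = 10.84 - 12.57 = -1.73 V
Step 2 — R_th: zero the source — replace V1 by a short circuit (node 2 merges into node 0) — and find the resistance seen between A (node 1) and B (node 3).
Reduce the network between node 1 (A) and node 3 (B) by series/parallel combination:
  Rp1 = R1 ‖ R2 (parallel, both between nodes 0 and 1) = 1/(1/62 + 1/51) = 27.98 Ω
  Rp2 = R3 ‖ R4 (parallel, both between nodes 0 and 3) = 1/(1/1 + 1/1.1) = 0.5238 Ω
  Rs1 = Rp1 + Rp2 (series, joined only at node 0) = 27.98 + 0.5238 = 28.51 Ω
  Rp3 = R5 ‖ Rs1 (parallel, both between nodes 1 and 3) = 1/(1/5100 + 1/28.51) = 28.35 Ω
R_th = 28.35 Ω
I_n = V_th/R_th = -1.73/28.35 = -0.06102 A, and R_n = R_th = 28.35 Ω

Final answer: I_n = -0.06102 A, R_n = 28.35 Ω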